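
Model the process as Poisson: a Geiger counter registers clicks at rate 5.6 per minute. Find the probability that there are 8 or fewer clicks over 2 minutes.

0.2147

Over the interval, μ = 5.6 × 2 = 11.2 (2 minutes).
P(N ≤ 8) = Σ_{j=0}^{8} e^(−μ) μ^j/j! ≈ 0.2147.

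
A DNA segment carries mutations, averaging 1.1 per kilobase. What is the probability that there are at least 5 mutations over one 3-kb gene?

Over the interval, μ = 1.1 × 3 = 3.3 (a 3-kb gene = 3 kilobases).
P(N ≥ 5) = 1 − P(N ≤ 4) = 1 − Σ_{j=0}^{4} e^(−μ) μ^j/j! ≈ 0.2374.

0.2374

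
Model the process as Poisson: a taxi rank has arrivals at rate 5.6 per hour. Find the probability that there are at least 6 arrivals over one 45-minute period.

0.2469

Over the interval, μ = 5.6 × 0.75 = 4.2 (a 45-minute period = 0.75 hours).
P(N ≥ 6) = 1 − P(N ≤ 5) = 1 − Σ_{j=0}^{5} e^(−μ) μ^j/j! ≈ 0.2469.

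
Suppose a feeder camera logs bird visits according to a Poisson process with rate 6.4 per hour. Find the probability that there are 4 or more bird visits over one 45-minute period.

0.7058

Over the interval, μ = 6.4 × 0.75 = 4.8 (a 45-minute period = 0.75 hours).
P(N ≥ 4) = 1 − P(N ≤ 3) = 1 − Σ_{j=0}^{3} e^(−μ) μ^j/j! ≈ 0.7058.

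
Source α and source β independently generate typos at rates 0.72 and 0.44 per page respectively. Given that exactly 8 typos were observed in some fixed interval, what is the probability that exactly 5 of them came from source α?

Given the total, each event is independently from source α with probability p = λ_α/(λ_α+λ_β) = 0.72/1.16 ≈ 0.6207.
So K ~ Binomial(8, 0.72/1.16): P(K = 5) = C(8,5) · (0.72/1.16)^5 · (0.44/1.16)^3 ≈ 0.2815.

0.2815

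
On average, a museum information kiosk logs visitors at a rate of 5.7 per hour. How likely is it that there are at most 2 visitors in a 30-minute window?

Over the interval, μ = 5.7 × 0.5 = 2.85 (a 30-minute window = 0.5 hours).
P(N ≤ 2) = Σ_{j=0}^{2} e^(−μ) μ^j/j! ≈ 0.4576.

0.4576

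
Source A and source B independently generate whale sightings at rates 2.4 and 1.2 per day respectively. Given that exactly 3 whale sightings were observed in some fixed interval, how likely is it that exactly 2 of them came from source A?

Given the total, each event is independently from source A with probability p = λ_A/(λ_A+λ_B) = 2.4/3.6 ≈ 0.6667.
So K ~ Binomial(3, 2.4/3.6): P(K = 2) = C(3,2) · (2.4/3.6)^2 · (1.2/3.6)^1 ≈ 0.4444.

0.4444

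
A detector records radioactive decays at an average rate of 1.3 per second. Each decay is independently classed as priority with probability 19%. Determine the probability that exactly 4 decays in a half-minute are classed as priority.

Thinning: the decays that are classed as priority themselves form a Poisson process with rate 0.19 × 1.3 = 0.247 per second.
Over the interval, μ = 0.247 × 30 = 7.41 (a half-minute = 30 seconds).
P(N = 4) = e^(−7.41) · 7.41^4/4! ≈ 0.0760.

0.0760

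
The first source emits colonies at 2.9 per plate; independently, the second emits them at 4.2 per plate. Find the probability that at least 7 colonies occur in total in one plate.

Independent Poisson processes superpose: combined rate λ = 2.9 + 4.2 = 7.1 per plate.
So μ = 7.1.
P(N ≥ 7) = 1 − P(N ≤ 6) ≈ 0.5651.

0.5651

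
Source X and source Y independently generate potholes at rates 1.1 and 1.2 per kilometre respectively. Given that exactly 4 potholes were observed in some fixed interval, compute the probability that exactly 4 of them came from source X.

0.0523

Given the total, each event is independently from source X with probability p = λ_X/(λ_X+λ_Y) = 1.1/2.3 ≈ 0.4783.
So K ~ Binomial(4, 1.1/2.3): P(K = 4) = C(4,4) · (1.1/2.3)^4 · (1.2/2.3)^0 ≈ 0.0523.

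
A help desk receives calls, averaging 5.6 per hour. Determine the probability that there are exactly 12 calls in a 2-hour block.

Over the interval, μ = 5.6 × 2 = 11.2 (a 2-hour block = 2 hours).
P(N = 12) = e^(−μ) μ^12/12! = e^(−11.2) · 11.2^12/479001600 ≈ 0.1112.

0.1112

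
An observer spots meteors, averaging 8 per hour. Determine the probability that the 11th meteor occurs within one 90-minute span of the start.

0.6528

Over the interval, μ = 8 × 1.5 = 12 (a 90-minute span = 1.5 hours).
The 11th arrival falls in the interval iff at least 11 events occur there: P(S_11 ≤ t) = P(N ≥ 11) = 1 − P(N ≤ 10) ≈ 0.6528.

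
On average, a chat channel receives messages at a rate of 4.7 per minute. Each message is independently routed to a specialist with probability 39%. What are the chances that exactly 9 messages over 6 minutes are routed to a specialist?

Thinning: the messages that are routed to a specialist themselves form a Poisson process with rate 0.39 × 4.7 = 1.833 per minute.
Over the interval, μ = 1.833 × 6 = 10.998 (6 minutes).
P(N = 9) = e^(−10.998) · 10.998^9/9! ≈ 0.1086.

0.1086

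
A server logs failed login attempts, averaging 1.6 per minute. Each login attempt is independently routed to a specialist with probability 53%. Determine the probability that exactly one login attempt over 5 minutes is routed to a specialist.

0.0611

Thinning: the login attempts that are routed to a specialist themselves form a Poisson process with rate 0.53 × 1.6 = 0.848 per minute.
Over the interval, μ = 0.848 × 5 = 4.24 (5 minutes).
P(N = 1) = e^(−4.24) · 4.24^1/1! ≈ 0.0611.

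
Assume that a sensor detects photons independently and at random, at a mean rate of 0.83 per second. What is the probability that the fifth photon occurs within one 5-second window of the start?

0.4004

Over the interval, μ = 0.83 × 5 = 4.15 (a 5-second window = 5 seconds).
The fifth arrival falls in the interval iff at least 5 events occur there: P(S_5 ≤ t) = P(N ≥ 5) = 1 − P(N ≤ 4) ≈ 0.4004.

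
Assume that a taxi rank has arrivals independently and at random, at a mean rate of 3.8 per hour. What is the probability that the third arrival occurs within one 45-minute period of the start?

0.5424

Over the interval, μ = 3.8 × 0.75 = 2.85 (a 45-minute period = 0.75 hours).
The third arrival falls in the interval iff at least 3 events occur there: P(S_3 ≤ t) = P(N ≥ 3) = 1 − P(N ≤ 2) ≈ 0.5424.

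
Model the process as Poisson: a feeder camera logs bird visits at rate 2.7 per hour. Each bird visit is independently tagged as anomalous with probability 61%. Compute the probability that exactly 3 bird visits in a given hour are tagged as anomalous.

Thinning: the bird visits that are tagged as anomalous themselves form a Poisson process with rate 0.61 × 2.7 = 1.647 per hour.
So μ = 1.647.
P(N = 3) = e^(−1.647) · 1.647^3/3! ≈ 0.1434.

0.1434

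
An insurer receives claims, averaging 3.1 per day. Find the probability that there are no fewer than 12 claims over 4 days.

Over the interval, μ = 3.1 × 4 = 12.4 (4 days).
P(N ≥ 12) = 1 − P(N ≤ 11) = 1 − Σ_{j=0}^{11} e^(−μ) μ^j/j! ≈ 0.5833.

0.5833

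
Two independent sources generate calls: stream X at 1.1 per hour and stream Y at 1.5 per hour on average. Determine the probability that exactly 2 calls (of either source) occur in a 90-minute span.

0.1539

Independent Poisson processes superpose: combined rate λ = 1.1 + 1.5 = 2.6 per hour.
Over the interval, μ = 2.6 × 1.5 = 3.9 (a 90-minute span = 1.5 hours).
P(N = 2) = e^(−3.9) · 3.9^2/2! ≈ 0.1539.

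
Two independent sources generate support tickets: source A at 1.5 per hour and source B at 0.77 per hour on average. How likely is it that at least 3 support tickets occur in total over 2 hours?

Independent Poisson processes superpose: combined rate λ = 1.5 + 0.77 = 2.27 per hour.
Over the interval, μ = 2.27 × 2 = 4.54 (2 hours).
P(N ≥ 3) = 1 − P(N ≤ 2) ≈ 0.8309.

0.8309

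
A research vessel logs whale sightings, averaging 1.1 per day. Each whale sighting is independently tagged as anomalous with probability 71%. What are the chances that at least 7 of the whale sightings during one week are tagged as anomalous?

0.3088

Thinning: the whale sightings that are tagged as anomalous themselves form a Poisson process with rate 0.71 × 1.1 = 0.781 per day.
Over the interval, μ = 0.781 × 7 = 5.467 (a week = 7 days).
P(N ≥ 7) = 1 − P(N ≤ 6) ≈ 0.3088.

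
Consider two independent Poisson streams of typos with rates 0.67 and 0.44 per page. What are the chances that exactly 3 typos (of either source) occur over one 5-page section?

0.1108

Independent Poisson processes superpose: combined rate λ = 0.67 + 0.44 = 1.11 per page.
Over the interval, μ = 1.11 × 5 = 5.55 (a 5-page section = 5 pages).
P(N = 3) = e^(−5.55) · 5.55^3/3! ≈ 0.1108.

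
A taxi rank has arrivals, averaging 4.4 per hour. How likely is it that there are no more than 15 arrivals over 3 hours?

Over the interval, μ = 4.4 × 3 = 13.2 (3 hours).
P(N ≤ 15) = Σ_{j=0}^{15} e^(−μ) μ^j/j! ≈ 0.7456.

0.7456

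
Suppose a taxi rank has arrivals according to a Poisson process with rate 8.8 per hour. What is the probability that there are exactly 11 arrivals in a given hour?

With mean μ = 8.8 per hour,
P(N = 11) = e^(−μ) μ^11/11! = e^(−8.8) · 8.8^11/39916800 ≈ 0.0925.

0.0925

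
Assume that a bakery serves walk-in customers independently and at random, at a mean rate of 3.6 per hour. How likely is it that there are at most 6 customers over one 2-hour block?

0.4204

Over the interval, μ = 3.6 × 2 = 7.2 (a 2-hour block = 2 hours).
P(N ≤ 6) = Σ_{j=0}^{6} e^(−μ) μ^j/j! ≈ 0.4204.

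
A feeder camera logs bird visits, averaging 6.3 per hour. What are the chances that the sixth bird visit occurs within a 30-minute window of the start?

Over the interval, μ = 6.3 × 0.5 = 3.15 (a 30-minute window = 0.5 hours).
The sixth arrival falls in the interval iff at least 6 events occur there: P(S_6 ≤ t) = P(N ≥ 6) = 1 − P(N ≤ 5) ≈ 0.0998.

0.0998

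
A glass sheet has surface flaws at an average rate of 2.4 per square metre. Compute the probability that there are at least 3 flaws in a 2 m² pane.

Over the interval, μ = 2.4 × 2 = 4.8 (a 2 m² pane = 2 square metres).
P(N ≥ 3) = 1 − P(N ≤ 2) = 1 − Σ_{j=0}^{2} e^(−μ) μ^j/j! ≈ 0.8575.

0.8575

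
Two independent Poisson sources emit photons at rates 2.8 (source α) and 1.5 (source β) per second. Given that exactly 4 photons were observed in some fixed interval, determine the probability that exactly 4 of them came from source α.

0.1798

Given the total, each event is independently from source α with probability p = λ_α/(λ_α+λ_β) = 2.8/4.3 ≈ 0.6512.
So K ~ Binomial(4, 2.8/4.3): P(K = 4) = C(4,4) · (2.8/4.3)^4 · (1.5/4.3)^0 ≈ 0.1798.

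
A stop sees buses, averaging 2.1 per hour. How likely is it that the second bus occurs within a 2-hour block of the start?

0.9220

Over the interval, μ = 2.1 × 2 = 4.2 (a 2-hour block = 2 hours).
The second arrival falls in the interval iff at least 2 events occur there: P(S_2 ≤ t) = P(N ≥ 2) = 1 − P(N ≤ 1) ≈ 0.9220.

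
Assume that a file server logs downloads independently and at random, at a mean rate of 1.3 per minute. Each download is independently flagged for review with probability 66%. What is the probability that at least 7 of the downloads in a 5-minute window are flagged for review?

Thinning: the downloads that are flagged for review themselves form a Poisson process with rate 0.66 × 1.3 = 0.858 per minute.
Over the interval, μ = 0.858 × 5 = 4.29 (a 5-minute window = 5 minutes).
P(N ≥ 7) = 1 − P(N ≤ 6) ≈ 0.1430.

0.1430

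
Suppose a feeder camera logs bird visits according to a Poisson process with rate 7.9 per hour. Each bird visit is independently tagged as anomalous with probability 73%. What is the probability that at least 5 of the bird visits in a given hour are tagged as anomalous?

0.6825

Thinning: the bird visits that are tagged as anomalous themselves form a Poisson process with rate 0.73 × 7.9 = 5.767 per hour.
So μ = 5.767.
P(N ≥ 5) = 1 − P(N ≤ 4) ≈ 0.6825.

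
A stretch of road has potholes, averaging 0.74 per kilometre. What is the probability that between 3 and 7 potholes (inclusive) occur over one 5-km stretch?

0.6793

Over the interval, μ = 0.74 × 5 = 3.7 (a 5-km stretch = 5 kilometres).
P(3 ≤ N ≤ 7) = Σ_{j=3}^{7} e^(−3.7) · 3.7^j/j! ≈ 0.6793.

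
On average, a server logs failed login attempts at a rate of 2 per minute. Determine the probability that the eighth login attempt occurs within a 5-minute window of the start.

0.7798

Over the interval, μ = 2 × 5 = 10 (a 5-minute window = 5 minutes).
The eighth arrival falls in the interval iff at least 8 events occur there: P(S_8 ≤ t) = P(N ≥ 8) = 1 − P(N ≤ 7) ≈ 0.7798.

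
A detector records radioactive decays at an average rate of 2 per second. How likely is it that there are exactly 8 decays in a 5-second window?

0.1126

Over the interval, μ = 2 × 5 = 10 (a 5-second window = 5 seconds).
P(N = 8) = e^(−μ) μ^8/8! = e^(−10) · 10^8/40320 ≈ 0.1126.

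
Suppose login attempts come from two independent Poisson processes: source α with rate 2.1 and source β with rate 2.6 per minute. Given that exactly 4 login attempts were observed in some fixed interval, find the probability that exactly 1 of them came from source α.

0.3026

Given the total, each event is independently from source α with probability p = λ_α/(λ_α+λ_β) = 2.1/4.7 ≈ 0.4468.
So K ~ Binomial(4, 2.1/4.7): P(K = 1) = C(4,1) · (2.1/4.7)^1 · (2.6/4.7)^3 ≈ 0.3026.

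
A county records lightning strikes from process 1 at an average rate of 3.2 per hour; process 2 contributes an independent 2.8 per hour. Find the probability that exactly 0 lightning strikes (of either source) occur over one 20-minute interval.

Independent Poisson processes superpose: combined rate λ = 3.2 + 2.8 = 6 per hour.
Over the interval, μ = 6 × 1/3 = 2 (a 20-minute interval = 1/3 hours).
P(N = 0) = e^(−2) · 2^0/0! ≈ 0.1353.

0.1353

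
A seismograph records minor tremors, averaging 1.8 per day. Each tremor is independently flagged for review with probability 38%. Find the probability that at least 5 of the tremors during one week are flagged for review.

0.5216

Thinning: the tremors that are flagged for review themselves form a Poisson process with rate 0.38 × 1.8 = 0.684 per day.
Over the interval, μ = 0.684 × 7 = 4.788 (a week = 7 days).
P(N ≥ 5) = 1 − P(N ≤ 4) ≈ 0.5216.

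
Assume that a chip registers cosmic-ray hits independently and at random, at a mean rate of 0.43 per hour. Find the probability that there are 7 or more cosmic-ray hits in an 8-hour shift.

Over the interval, μ = 0.43 × 8 = 3.44 (an 8-hour shift = 8 hours).
P(N ≥ 7) = 1 − P(N ≤ 6) = 1 − Σ_{j=0}^{6} e^(−μ) μ^j/j! ≈ 0.0608.

0.0608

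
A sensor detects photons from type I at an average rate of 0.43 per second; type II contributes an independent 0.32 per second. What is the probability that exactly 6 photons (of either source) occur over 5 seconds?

0.0908

Independent Poisson processes superpose: combined rate λ = 0.43 + 0.32 = 0.75 per second.
Over the interval, μ = 0.75 × 5 = 3.75 (5 seconds).
P(N = 6) = e^(−3.75) · 3.75^6/6! ≈ 0.0908.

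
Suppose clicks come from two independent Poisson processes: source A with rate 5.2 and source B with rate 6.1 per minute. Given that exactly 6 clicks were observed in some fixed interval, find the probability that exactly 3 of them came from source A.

0.3066

Given the total, each event is independently from source A with probability p = λ_A/(λ_A+λ_B) = 5.2/11.3 ≈ 0.4602.
So K ~ Binomial(6, 5.2/11.3): P(K = 3) = C(6,3) · (5.2/11.3)^3 · (6.1/11.3)^3 ≈ 0.3066.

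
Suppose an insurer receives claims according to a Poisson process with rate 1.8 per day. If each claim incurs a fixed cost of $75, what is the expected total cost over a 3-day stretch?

$405

E[N] = 1.8 × 3 = 5.4 (a 3-day stretch = 3 days); E[cost] = 5.4 × $75 = $405.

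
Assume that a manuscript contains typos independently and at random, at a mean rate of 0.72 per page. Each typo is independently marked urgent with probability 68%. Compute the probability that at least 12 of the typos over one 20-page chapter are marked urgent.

0.2798

Thinning: the typos that are marked urgent themselves form a Poisson process with rate 0.68 × 0.72 = 0.4896 per page.
Over the interval, μ = 0.4896 × 20 = 9.792 (a 20-page chapter = 20 pages).
P(N ≥ 12) = 1 − P(N ≤ 11) ≈ 0.2798.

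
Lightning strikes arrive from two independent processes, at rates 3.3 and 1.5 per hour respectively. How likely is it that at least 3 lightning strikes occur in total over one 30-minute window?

0.4303

Independent Poisson processes superpose: combined rate λ = 3.3 + 1.5 = 4.8 per hour.
Over the interval, μ = 4.8 × 0.5 = 2.4 (a 30-minute window = 0.5 hours).
P(N ≥ 3) = 1 − P(N ≤ 2) ≈ 0.4303.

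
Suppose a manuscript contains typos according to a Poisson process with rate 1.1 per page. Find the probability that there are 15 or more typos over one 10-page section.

0.1460

Over the interval, μ = 1.1 × 10 = 11 (a 10-page section = 10 pages).
P(N ≥ 15) = 1 − P(N ≤ 14) = 1 − Σ_{j=0}^{14} e^(−μ) μ^j/j! ≈ 0.1460.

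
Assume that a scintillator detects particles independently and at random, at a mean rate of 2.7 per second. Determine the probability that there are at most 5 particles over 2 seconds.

0.5461

Over the interval, μ = 2.7 × 2 = 5.4 (2 seconds).
P(N ≤ 5) = Σ_{j=0}^{5} e^(−μ) μ^j/j! ≈ 0.5461.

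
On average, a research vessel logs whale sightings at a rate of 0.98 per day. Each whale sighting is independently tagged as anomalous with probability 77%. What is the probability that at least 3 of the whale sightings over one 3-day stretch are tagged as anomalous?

0.3943

Thinning: the whale sightings that are tagged as anomalous themselves form a Poisson process with rate 0.77 × 0.98 = 0.7546 per day.
Over the interval, μ = 0.7546 × 3 = 2.2638 (a 3-day stretch = 3 days).
P(N ≥ 3) = 1 − P(N ≤ 2) ≈ 0.3943.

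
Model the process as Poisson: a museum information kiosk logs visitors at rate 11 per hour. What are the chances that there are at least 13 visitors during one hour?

With mean μ = 11 per hour,
P(N ≥ 13) = 1 − P(N ≤ 12) = 1 − Σ_{j=0}^{12} e^(−μ) μ^j/j! ≈ 0.3113.

0.3113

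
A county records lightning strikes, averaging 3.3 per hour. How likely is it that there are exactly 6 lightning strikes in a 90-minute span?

Over the interval, μ = 3.3 × 1.5 = 4.95 (a 90-minute span = 1.5 hours).
P(N = 6) = e^(−μ) μ^6/6! = e^(−4.95) · 4.95^6/720 ≈ 0.1447.

0.1447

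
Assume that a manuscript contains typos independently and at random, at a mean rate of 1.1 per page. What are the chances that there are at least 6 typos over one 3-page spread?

Over the interval, μ = 1.1 × 3 = 3.3 (a 3-page spread = 3 pages).
P(N ≥ 6) = 1 − P(N ≤ 5) = 1 − Σ_{j=0}^{5} e^(−μ) μ^j/j! ≈ 0.1171.

0.1171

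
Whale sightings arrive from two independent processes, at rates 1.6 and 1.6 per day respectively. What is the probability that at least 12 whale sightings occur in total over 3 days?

0.2588

Independent Poisson processes superpose: combined rate λ = 1.6 + 1.6 = 3.2 per day.
Over the interval, μ = 3.2 × 3 = 9.6 (3 days).
P(N ≥ 12) = 1 − P(N ≤ 11) ≈ 0.2588.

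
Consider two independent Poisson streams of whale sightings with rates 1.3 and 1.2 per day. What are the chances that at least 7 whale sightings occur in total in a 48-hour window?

0.2378

Independent Poisson processes superpose: combined rate λ = 1.3 + 1.2 = 2.5 per day.
Over the interval, μ = 2.5 × 2 = 5 (a 48-hour window = 2 days).
P(N ≥ 7) = 1 − P(N ≤ 6) ≈ 0.2378.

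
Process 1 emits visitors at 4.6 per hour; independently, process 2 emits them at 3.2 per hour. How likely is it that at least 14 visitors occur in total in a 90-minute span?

Independent Poisson processes superpose: combined rate λ = 4.6 + 3.2 = 7.8 per hour.
Over the interval, μ = 7.8 × 1.5 = 11.7 (a 90-minute span = 1.5 hours).
P(N ≥ 14) = 1 − P(N ≤ 13) ≈ 0.2872.

0.2872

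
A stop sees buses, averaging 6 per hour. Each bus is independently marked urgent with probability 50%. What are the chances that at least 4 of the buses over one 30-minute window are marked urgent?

Thinning: the buses that are marked urgent themselves form a Poisson process with rate 0.5 × 6 = 3 per hour.
Over the interval, μ = 3 × 0.5 = 1.5 (a 30-minute window = 0.5 hours).
P(N ≥ 4) = 1 − P(N ≤ 3) ≈ 0.0656.

0.0656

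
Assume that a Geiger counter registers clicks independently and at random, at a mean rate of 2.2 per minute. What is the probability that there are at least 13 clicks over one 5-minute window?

0.3113

Over the interval, μ = 2.2 × 5 = 11 (a 5-minute window = 5 minutes).
P(N ≥ 13) = 1 − P(N ≤ 12) = 1 − Σ_{j=0}^{12} e^(−μ) μ^j/j! ≈ 0.3113.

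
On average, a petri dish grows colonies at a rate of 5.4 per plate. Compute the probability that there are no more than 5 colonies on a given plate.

With mean μ = 5.4 per plate,
P(N ≤ 5) = Σ_{j=0}^{5} e^(−μ) μ^j/j! ≈ 0.5461.

0.5461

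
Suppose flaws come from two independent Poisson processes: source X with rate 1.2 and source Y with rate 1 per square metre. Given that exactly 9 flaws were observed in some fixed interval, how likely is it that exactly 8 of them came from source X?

0.0321

Given the total, each event is independently from source X with probability p = λ_X/(λ_X+λ_Y) = 1.2/2.2 ≈ 0.5455.
So K ~ Binomial(9, 1.2/2.2): P(K = 8) = C(9,8) · (1.2/2.2)^8 · (1/2.2)^1 ≈ 0.0321.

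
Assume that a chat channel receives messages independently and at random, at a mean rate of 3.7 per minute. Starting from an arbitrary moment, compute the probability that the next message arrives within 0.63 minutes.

Inter-arrival times are exponential with rate λ = 3.7 per minute.
P(T ≤ 0.63) = 1 − e^(−λt) = 1 − e^(−3.7 × 0.63) = 1 − e^(−2.331) ≈ 0.9028.

0.9028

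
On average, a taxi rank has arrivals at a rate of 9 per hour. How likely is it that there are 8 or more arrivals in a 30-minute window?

0.0866

Over the interval, μ = 9 × 0.5 = 4.5 (a 30-minute window = 0.5 hours).
P(N ≥ 8) = 1 − P(N ≤ 7) = 1 − Σ_{j=0}^{7} e^(−μ) μ^j/j! ≈ 0.0866.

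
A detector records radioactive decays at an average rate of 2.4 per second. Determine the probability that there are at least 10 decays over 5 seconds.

0.7576

Over the interval, μ = 2.4 × 5 = 12 (5 seconds).
P(N ≥ 10) = 1 − P(N ≤ 9) = 1 − Σ_{j=0}^{9} e^(−μ) μ^j/j! ≈ 0.7576.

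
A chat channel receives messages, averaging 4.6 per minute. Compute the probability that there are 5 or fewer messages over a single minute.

With mean μ = 4.6 per minute,
P(N ≤ 5) = Σ_{j=0}^{5} e^(−μ) μ^j/j! ≈ 0.6858.

0.6858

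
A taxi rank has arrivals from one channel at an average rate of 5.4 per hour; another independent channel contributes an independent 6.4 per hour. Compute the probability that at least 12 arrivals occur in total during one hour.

Independent Poisson processes superpose: combined rate λ = 5.4 + 6.4 = 11.8 per hour.
So μ = 11.8.
P(N ≥ 12) = 1 − P(N ≤ 11) ≈ 0.5153.

0.5153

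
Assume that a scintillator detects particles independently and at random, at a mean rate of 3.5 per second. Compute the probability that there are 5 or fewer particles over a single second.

0.8576

With mean μ = 3.5 per second,
P(N ≤ 5) = Σ_{j=0}^{5} e^(−μ) μ^j/j! ≈ 0.8576.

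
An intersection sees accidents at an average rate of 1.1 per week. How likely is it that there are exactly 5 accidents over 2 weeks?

Over the interval, μ = 1.1 × 2 = 2.2 (2 weeks).
P(N = 5) = e^(−μ) μ^5/5! = e^(−2.2) · 2.2^5/120 ≈ 0.0476.

0.0476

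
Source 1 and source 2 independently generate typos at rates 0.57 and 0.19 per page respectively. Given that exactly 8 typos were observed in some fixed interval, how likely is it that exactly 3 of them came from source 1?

0.0231

Given the total, each event is independently from source 1 with probability p = λ_1/(λ_1+λ_2) = 0.57/0.76 = 0.7500.
So K ~ Binomial(8, 0.57/0.76): P(K = 3) = C(8,3) · (0.57/0.76)^3 · (0.19/0.76)^5 ≈ 0.0231.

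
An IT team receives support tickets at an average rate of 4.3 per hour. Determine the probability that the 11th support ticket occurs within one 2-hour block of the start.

0.2478

Over the interval, μ = 4.3 × 2 = 8.6 (a 2-hour block = 2 hours).
The 11th arrival falls in the interval iff at least 11 events occur there: P(S_11 ≤ t) = P(N ≥ 11) = 1 − P(N ≤ 10) ≈ 0.2478.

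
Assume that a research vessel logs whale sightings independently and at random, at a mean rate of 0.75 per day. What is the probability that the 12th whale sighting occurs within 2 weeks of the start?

Over the interval, μ = 0.75 × 14 = 10.5 (2 weeks = 14 days).
The 12th arrival falls in the interval iff at least 12 events occur there: P(S_12 ≤ t) = P(N ≥ 12) = 1 − P(N ≤ 11) ≈ 0.3613.

0.3613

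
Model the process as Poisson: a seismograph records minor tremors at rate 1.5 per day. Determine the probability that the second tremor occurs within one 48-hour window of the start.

Over the interval, μ = 1.5 × 2 = 3 (a 48-hour window = 2 days).
The second arrival falls in the interval iff at least 2 events occur there: P(S_2 ≤ t) = P(N ≥ 2) = 1 − P(N ≤ 1) ≈ 0.8009.

0.8009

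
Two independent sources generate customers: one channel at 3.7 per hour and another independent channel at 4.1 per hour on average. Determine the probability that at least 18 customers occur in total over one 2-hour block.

0.3038

Independent Poisson processes superpose: combined rate λ = 3.7 + 4.1 = 7.8 per hour.
Over the interval, μ = 7.8 × 2 = 15.6 (a 2-hour block = 2 hours).
P(N ≥ 18) = 1 − P(N ≤ 17) ≈ 0.3038.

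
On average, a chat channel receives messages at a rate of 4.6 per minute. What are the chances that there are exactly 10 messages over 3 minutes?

Over the interval, μ = 4.6 × 3 = 13.8 (3 minutes).
P(N = 10) = e^(−μ) μ^10/10! = e^(−13.8) · 13.8^10/3628800 ≈ 0.0701.

0.0701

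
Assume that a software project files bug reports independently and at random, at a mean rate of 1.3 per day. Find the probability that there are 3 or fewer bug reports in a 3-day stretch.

Over the interval, μ = 1.3 × 3 = 3.9 (a 3-day stretch = 3 days).
P(N ≤ 3) = Σ_{j=0}^{3} e^(−μ) μ^j/j! ≈ 0.4532.

0.4532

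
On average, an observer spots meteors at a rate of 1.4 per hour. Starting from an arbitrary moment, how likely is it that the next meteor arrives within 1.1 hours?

0.7856

Inter-arrival times are exponential with rate λ = 1.4 per hour.
P(T ≤ 1.1) = 1 − e^(−λt) = 1 − e^(−1.4 × 1.1) = 1 − e^(−1.54) ≈ 0.7856.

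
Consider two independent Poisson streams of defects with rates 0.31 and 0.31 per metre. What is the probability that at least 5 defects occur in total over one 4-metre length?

0.1062

Independent Poisson processes superpose: combined rate λ = 0.31 + 0.31 = 0.62 per metre.
Over the interval, μ = 0.62 × 4 = 2.48 (a 4-metre length = 4 metres).
P(N ≥ 5) = 1 − P(N ≤ 4) ≈ 0.1062.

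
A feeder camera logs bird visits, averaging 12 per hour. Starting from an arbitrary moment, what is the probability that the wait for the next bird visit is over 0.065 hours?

0.4584

The wait for the next event is exponential with rate λ = 12 per hour.
P(T > 0.065) = e^(−λt) = e^(−12 × 0.065) = e^(−0.78) ≈ 0.4584.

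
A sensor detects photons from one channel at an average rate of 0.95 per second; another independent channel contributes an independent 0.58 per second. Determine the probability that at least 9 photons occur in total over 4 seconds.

Independent Poisson processes superpose: combined rate λ = 0.95 + 0.58 = 1.53 per second.
Over the interval, μ = 1.53 × 4 = 6.12 (4 seconds).
P(N ≥ 9) = 1 − P(N ≤ 8) ≈ 0.1654.

0.1654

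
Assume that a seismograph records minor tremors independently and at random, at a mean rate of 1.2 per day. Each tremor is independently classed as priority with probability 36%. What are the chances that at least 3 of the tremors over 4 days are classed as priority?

0.2502

Thinning: the tremors that are classed as priority themselves form a Poisson process with rate 0.36 × 1.2 = 0.432 per day.
Over the interval, μ = 0.432 × 4 = 1.728 (4 days).
P(N ≥ 3) = 1 − P(N ≤ 2) ≈ 0.2502.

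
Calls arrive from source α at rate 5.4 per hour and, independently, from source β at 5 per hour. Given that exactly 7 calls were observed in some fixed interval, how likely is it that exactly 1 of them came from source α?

Given the total, each event is independently from source α with probability p = λ_α/(λ_α+λ_β) = 5.4/10.4 ≈ 0.5192.
So K ~ Binomial(7, 5.4/10.4): P(K = 1) = C(7,1) · (5.4/10.4)^1 · (5/10.4)^6 ≈ 0.0449.

0.0449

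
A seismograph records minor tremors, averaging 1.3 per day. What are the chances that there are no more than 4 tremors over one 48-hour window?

Over the interval, μ = 1.3 × 2 = 2.6 (a 48-hour window = 2 days).
P(N ≤ 4) = Σ_{j=0}^{4} e^(−μ) μ^j/j! ≈ 0.8774.

0.8774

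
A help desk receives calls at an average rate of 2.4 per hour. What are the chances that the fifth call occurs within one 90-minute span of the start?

0.2936

Over the interval, μ = 2.4 × 1.5 = 3.6 (a 90-minute span = 1.5 hours).
The fifth arrival falls in the interval iff at least 5 events occur there: P(S_5 ≤ t) = P(N ≥ 5) = 1 − P(N ≤ 4) ≈ 0.2936.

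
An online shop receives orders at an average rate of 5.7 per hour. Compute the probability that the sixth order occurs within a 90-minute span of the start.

Over the interval, μ = 5.7 × 1.5 = 8.55 (a 90-minute span = 1.5 hours).
The sixth arrival falls in the interval iff at least 6 events occur there: P(S_6 ≤ t) = P(N ≥ 6) = 1 − P(N ≤ 5) ≈ 0.8541.

0.8541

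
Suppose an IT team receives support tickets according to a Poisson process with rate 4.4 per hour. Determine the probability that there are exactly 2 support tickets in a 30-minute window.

Over the interval, μ = 4.4 × 0.5 = 2.2 (a 30-minute window = 0.5 hours).
P(N = 2) = e^(−μ) μ^2/2! = e^(−2.2) · 2.2^2/2 ≈ 0.2681.

0.2681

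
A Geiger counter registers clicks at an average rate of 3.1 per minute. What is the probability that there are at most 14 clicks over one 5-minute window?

Over the interval, μ = 3.1 × 5 = 15.5 (a 5-minute window = 5 minutes).
P(N ≤ 14) = Σ_{j=0}^{14} e^(−μ) μ^j/j! ≈ 0.4154.

0.4154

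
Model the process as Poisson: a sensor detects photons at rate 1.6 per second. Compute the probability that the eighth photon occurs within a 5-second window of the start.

Over the interval, μ = 1.6 × 5 = 8 (a 5-second window = 5 seconds).
The eighth arrival falls in the interval iff at least 8 events occur there: P(S_8 ≤ t) = P(N ≥ 8) = 1 − P(N ≤ 7) ≈ 0.5470.

0.5470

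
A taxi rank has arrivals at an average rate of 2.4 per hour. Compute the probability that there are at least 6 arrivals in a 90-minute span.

0.1559

Over the interval, μ = 2.4 × 1.5 = 3.6 (a 90-minute span = 1.5 hours).
P(N ≥ 6) = 1 − P(N ≤ 5) = 1 − Σ_{j=0}^{5} e^(−μ) μ^j/j! ≈ 0.1559.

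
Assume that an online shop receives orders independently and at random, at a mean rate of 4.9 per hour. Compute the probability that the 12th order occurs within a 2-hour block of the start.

Over the interval, μ = 4.9 × 2 = 9.8 (a 2-hour block = 2 hours).
The 12th arrival falls in the interval iff at least 12 events occur there: P(S_12 ≤ t) = P(N ≥ 12) = 1 − P(N ≤ 11) ≈ 0.2807.

0.2807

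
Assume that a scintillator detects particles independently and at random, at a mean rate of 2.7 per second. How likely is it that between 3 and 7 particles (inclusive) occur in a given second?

0.4998

With mean μ = 2.7 per second,
P(3 ≤ N ≤ 7) = Σ_{j=3}^{7} e^(−2.7) · 2.7^j/j! ≈ 0.4998.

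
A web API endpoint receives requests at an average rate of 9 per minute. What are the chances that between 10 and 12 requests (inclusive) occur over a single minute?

0.2884

With mean μ = 9 per minute,
P(10 ≤ N ≤ 12) = Σ_{j=10}^{12} e^(−9) · 9^j/j! ≈ 0.2884.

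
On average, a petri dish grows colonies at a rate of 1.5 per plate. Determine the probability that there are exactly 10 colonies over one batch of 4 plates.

0.0413

Over the interval, μ = 1.5 × 4 = 6 (a batch of 4 plates = 4 plates).
P(N = 10) = e^(−μ) μ^10/10! = e^(−6) · 6^10/3628800 ≈ 0.0413.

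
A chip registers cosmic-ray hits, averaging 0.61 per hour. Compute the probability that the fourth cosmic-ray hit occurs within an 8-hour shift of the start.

Over the interval, μ = 0.61 × 8 = 4.88 (an 8-hour shift = 8 hours).
The fourth arrival falls in the interval iff at least 4 events occur there: P(S_4 ≤ t) = P(N ≥ 4) = 1 − P(N ≤ 3) ≈ 0.7177.

0.7177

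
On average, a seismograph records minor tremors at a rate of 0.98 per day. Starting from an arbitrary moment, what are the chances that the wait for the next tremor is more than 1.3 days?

0.2797

The wait for the next event is exponential with rate λ = 0.98 per day.
P(T > 1.3) = e^(−λt) = e^(−0.98 × 1.3) = e^(−1.274) ≈ 0.2797.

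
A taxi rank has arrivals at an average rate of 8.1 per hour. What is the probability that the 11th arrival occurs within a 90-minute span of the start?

Over the interval, μ = 8.1 × 1.5 = 12.15 (a 90-minute span = 1.5 hours).
The 11th arrival falls in the interval iff at least 11 events occur there: P(S_11 ≤ t) = P(N ≥ 11) = 1 − P(N ≤ 10) ≈ 0.6683.

0.6683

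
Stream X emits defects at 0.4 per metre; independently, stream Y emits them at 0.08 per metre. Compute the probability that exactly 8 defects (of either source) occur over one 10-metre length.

Independent Poisson processes superpose: combined rate λ = 0.4 + 0.08 = 0.48 per metre.
Over the interval, μ = 0.48 × 10 = 4.8 (a 10-metre length = 10 metres).
P(N = 8) = e^(−4.8) · 4.8^8/8! ≈ 0.0575.

0.0575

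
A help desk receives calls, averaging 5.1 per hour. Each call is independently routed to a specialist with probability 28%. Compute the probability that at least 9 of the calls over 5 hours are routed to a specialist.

Thinning: the calls that are routed to a specialist themselves form a Poisson process with rate 0.28 × 5.1 = 1.428 per hour.
Over the interval, μ = 1.428 × 5 = 7.14 (5 hours).
P(N ≥ 9) = 1 − P(N ≤ 8) ≈ 0.2893.

0.2893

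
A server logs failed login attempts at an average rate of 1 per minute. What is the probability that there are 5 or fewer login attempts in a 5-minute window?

Over the interval, μ = 1 × 5 = 5 (a 5-minute window = 5 minutes).
P(N ≤ 5) = Σ_{j=0}^{5} e^(−μ) μ^j/j! ≈ 0.6160.

0.6160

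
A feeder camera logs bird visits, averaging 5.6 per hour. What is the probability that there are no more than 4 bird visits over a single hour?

0.3422

With mean μ = 5.6 per hour,
P(N ≤ 4) = Σ_{j=0}^{4} e^(−μ) μ^j/j! ≈ 0.3422.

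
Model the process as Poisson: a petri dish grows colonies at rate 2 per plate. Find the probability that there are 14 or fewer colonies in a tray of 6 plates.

Over the interval, μ = 2 × 6 = 12 (a tray of 6 plates = 6 plates).
P(N ≤ 14) = Σ_{j=0}^{14} e^(−μ) μ^j/j! ≈ 0.7720.

0.7720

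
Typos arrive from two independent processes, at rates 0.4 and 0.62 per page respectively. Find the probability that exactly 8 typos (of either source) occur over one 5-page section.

0.0692

Independent Poisson processes superpose: combined rate λ = 0.4 + 0.62 = 1.02 per page.
Over the interval, μ = 1.02 × 5 = 5.1 (a 5-page section = 5 pages).
P(N = 8) = e^(−5.1) · 5.1^8/8! ≈ 0.0692.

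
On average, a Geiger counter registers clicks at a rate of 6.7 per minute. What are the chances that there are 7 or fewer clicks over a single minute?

With mean μ = 6.7 per minute,
P(N ≤ 7) = Σ_{j=0}^{7} e^(−μ) μ^j/j! ≈ 0.6433.

0.6433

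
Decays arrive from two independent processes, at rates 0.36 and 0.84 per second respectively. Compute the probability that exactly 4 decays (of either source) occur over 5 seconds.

Independent Poisson processes superpose: combined rate λ = 0.36 + 0.84 = 1.2 per second.
Over the interval, μ = 1.2 × 5 = 6 (5 seconds).
P(N = 4) = e^(−6) · 6^4/4! ≈ 0.1339.

0.1339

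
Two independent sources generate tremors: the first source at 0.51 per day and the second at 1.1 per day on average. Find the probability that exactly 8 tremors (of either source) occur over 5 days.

0.1396

Independent Poisson processes superpose: combined rate λ = 0.51 + 1.1 = 1.61 per day.
Over the interval, μ = 1.61 × 5 = 8.05 (5 days).
P(N = 8) = e^(−8.05) · 8.05^8/8! ≈ 0.1396.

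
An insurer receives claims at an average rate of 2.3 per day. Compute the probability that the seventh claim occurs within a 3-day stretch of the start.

0.5353

Over the interval, μ = 2.3 × 3 = 6.9 (a 3-day stretch = 3 days).
The seventh arrival falls in the interval iff at least 7 events occur there: P(S_7 ≤ t) = P(N ≥ 7) = 1 − P(N ≤ 6) ≈ 0.5353.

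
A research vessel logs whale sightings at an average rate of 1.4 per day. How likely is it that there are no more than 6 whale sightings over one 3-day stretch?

Over the interval, μ = 1.4 × 3 = 4.2 (a 3-day stretch = 3 days).
P(N ≤ 6) = Σ_{j=0}^{6} e^(−μ) μ^j/j! ≈ 0.8675.

0.8675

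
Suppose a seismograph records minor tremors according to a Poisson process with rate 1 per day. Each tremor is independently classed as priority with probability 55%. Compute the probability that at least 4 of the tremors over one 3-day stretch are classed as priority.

0.0859

Thinning: the tremors that are classed as priority themselves form a Poisson process with rate 0.55 × 1 = 0.55 per day.
Over the interval, μ = 0.55 × 3 = 1.65 (a 3-day stretch = 3 days).
P(N ≥ 4) = 1 − P(N ≤ 3) ≈ 0.0859.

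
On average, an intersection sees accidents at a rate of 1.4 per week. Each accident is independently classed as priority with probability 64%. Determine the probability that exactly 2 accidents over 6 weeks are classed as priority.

0.0669

Thinning: the accidents that are classed as priority themselves form a Poisson process with rate 0.64 × 1.4 = 0.896 per week.
Over the interval, μ = 0.896 × 6 = 5.376 (6 weeks).
P(N = 2) = e^(−5.376) · 5.376^2/2! ≈ 0.0669.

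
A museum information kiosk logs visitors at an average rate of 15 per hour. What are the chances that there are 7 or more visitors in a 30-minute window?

0.6218

Over the interval, μ = 15 × 0.5 = 7.5 (a 30-minute window = 0.5 hours).
P(N ≥ 7) = 1 − P(N ≤ 6) = 1 − Σ_{j=0}^{6} e^(−μ) μ^j/j! ≈ 0.6218.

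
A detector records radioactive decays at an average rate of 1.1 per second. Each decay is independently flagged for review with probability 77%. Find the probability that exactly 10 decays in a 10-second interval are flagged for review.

Thinning: the decays that are flagged for review themselves form a Poisson process with rate 0.77 × 1.1 = 0.847 per second.
Over the interval, μ = 0.847 × 10 = 8.47 (a 10-second interval = 10 seconds).
P(N = 10) = e^(−8.47) · 8.47^10/10! ≈ 0.1098.

0.1098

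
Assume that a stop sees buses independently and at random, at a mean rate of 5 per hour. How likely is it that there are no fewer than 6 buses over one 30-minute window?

0.0420

Over the interval, μ = 5 × 0.5 = 2.5 (a 30-minute window = 0.5 hours).
P(N ≥ 6) = 1 − P(N ≤ 5) = 1 − Σ_{j=0}^{5} e^(−μ) μ^j/j! ≈ 0.0420.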